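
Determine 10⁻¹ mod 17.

12

By the extended Euclidean algorithm:
17 = 1×10 + 7
10 = 1×7 + 3
7 = 2×3 + 1
3 = 3×1 + 0
gcd(10, 17) = 1, so the inverse exists.
Bézout: 1 = 3×17 − 5×10.
So 10⁻¹ ≡ −5 ≡ 12 (mod 17).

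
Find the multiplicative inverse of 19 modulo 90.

Apply the Euclidean algorithm and back-substitute:
90 = 4×19 + 14
19 = 1×14 + 5
14 = 2×5 + 4
5 = 1×4 + 1
4 = 4×1 + 0
gcd(19, 90) = 1, so the inverse exists.
Back-substitute for 1:
1 = 1×5 − 1×4
  = −1×14 + 3×5
  = 3×19 − 4×14
  = −4×90 + 19×19
So 19⁻¹ ≡ 19 (mod 90).

19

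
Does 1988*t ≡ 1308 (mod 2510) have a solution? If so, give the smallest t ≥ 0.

286

gcd(1988, 2510) = 2, and 2 | 1308, so solutions exist.
Divide through by 2: 994*t mod 1255 = 654.
994⁻¹ ≡ 1029 (mod 1255).
t ≡ 1029*654 ≡ 286 (mod 1255).
The smallest non-negative solution is t = 286.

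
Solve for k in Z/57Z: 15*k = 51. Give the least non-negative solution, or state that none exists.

11

gcd(15, 57) = 3, and 3 | 51, so solutions exist.
Divide through by 3: 5*k = 17 (mod 19).
5⁻¹ ≡ 4 (mod 19).
k ≡ 4*17 ≡ 11 (mod 19).
The smallest non-negative solution is k = 11.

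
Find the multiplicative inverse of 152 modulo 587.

112

By the extended Euclidean algorithm:
587 = 3*152 + 131
152 = 1*131 + 21
131 = 6*21 + 5
21 = 4*5 + 1
5 = 5*1 + 0
gcd(152, 587) = 1, so the inverse exists.
Back-substitute for 1:
1 = 1*21 − 4*5
  = −4*131 + 25*21
  = 25*152 − 29*131
  = −29*587 + 112*152
So 152⁻¹ ≡ 112 (mod 587).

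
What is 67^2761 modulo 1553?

568

By square-and-multiply:
2761 in binary is 101011001001, i.e. 2761 = 2048 + 512 + 128 + 64 + 8 + 1.
67^1 ≡ 67 (mod 1553)
67^2 ≡ 67^2 = 4489 ≡ 1383 (mod 1553)
67^4 ≡ 1383^2 = 1912689 ≡ 946 (mod 1553)
67^8 ≡ 946^2 = 894916 ≡ 388 (mod 1553)
67^16 ≡ 388^2 = 150544 ≡ 1456 (mod 1553)
67^32 ≡ 1456^2 = 2119936 ≡ 91 (mod 1553)
67^64 ≡ 91^2 = 8281 ≡ 516 (mod 1553)
67^128 ≡ 516^2 = 266256 ≡ 693 (mod 1553)
67^256 ≡ 693^2 = 480249 ≡ 372 (mod 1553)
67^512 ≡ 372^2 = 138384 ≡ 167 (mod 1553)
67^1024 ≡ 167^2 = 27889 ≡ 1488 (mod 1553)
67^2048 ≡ 1488^2 = 2214144 ≡ 1119 (mod 1553)
67^2761 = 67^2048 × 67^512 × 67^128 × 67^64 × 67^8 × 67^1 ≡ 1119 × 167 × 693 × 516 × 388 × 67 (mod 1553).
Accumulate the product:
1119 × 167 = 186873 ≡ 513
513 × 693 = 355509 ≡ 1425
1425 × 516 = 735300 ≡ 731
731 × 388 = 283628 ≡ 982
982 × 67 = 65794 ≡ 568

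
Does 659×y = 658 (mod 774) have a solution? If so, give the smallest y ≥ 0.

176

gcd(659, 774) = 1, so a unique solution mod 774 exists.
659⁻¹ ≡ 599 (mod 774).
y ≡ 599×658 ≡ 176 (mod 774).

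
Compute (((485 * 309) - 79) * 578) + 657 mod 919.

732

485 * 309 = 149865 ≡ 68 (mod 919)
68 - 79 = -11 ≡ 908 (mod 919)
908 * 578 = 524824 ≡ 75 (mod 919)
75 + 657 = 732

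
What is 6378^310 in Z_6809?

Using repeated squaring:
6378^1 ≡ 6378 (mod 6809)
6378^2 ≡ 6378^2 = 40678884 ≡ 1918 (mod 6809)
6378^4 ≡ 1918^2 = 3678724 ≡ 1864 (mod 6809)
6378^8 ≡ 1864^2 = 3474496 ≡ 1906 (mod 6809)
6378^16 ≡ 1906^2 = 3632836 ≡ 3639 (mod 6809)
6378^32 ≡ 3639^2 = 13242321 ≡ 5625 (mod 6809)
6378^64 ≡ 5625^2 = 31640625 ≡ 6011 (mod 6809)
6378^128 ≡ 6011^2 = 36132121 ≡ 3567 (mod 6809)
6378^256 ≡ 3567^2 = 12723489 ≡ 4277 (mod 6809)
6378^310 = 6378^256 * 6378^32 * 6378^16 * 6378^4 * 6378^2 ≡ 4277 * 5625 * 3639 * 1864 * 1918 (mod 6809).
Accumulate the product:
4277 * 5625 = 24058125 ≡ 1928
1928 * 3639 = 7015992 ≡ 2722
2722 * 1864 = 5073808 ≡ 1103
1103 * 1918 = 2115554 ≡ 4764

4764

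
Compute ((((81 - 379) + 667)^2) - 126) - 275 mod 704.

81 - 379 = -298 ≡ 406 (mod 704)
406 + 667 = 1073 ≡ 369 (mod 704)
(369)^2 ≡ 289 (mod 704)
289 - 126 = 163
163 - 275 = -112 ≡ 592 (mod 704)

592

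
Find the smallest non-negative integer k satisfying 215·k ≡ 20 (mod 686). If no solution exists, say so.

32

gcd(215, 686) = 1, so a unique solution mod 686 exists.
215⁻¹ ≡ 619 (mod 686).
k ≡ 619·20 ≡ 32 (mod 686).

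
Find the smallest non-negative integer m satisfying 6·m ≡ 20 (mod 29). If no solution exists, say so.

13

gcd(6, 29) = 1, so a unique solution mod 29 exists.
6⁻¹ ≡ 5 (mod 29).
m ≡ 5·20 ≡ 13 (mod 29).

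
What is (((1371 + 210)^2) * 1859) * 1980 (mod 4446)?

1404

1371 + 210 = 1581
(1581)^2 ≡ 909 (mod 4446)
909 * 1859 = 1689831 ≡ 351 (mod 4446)
351 * 1980 = 694980 ≡ 1404 (mod 4446)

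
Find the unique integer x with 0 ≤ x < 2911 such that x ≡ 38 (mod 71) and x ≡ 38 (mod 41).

38

71⁻¹ mod 41: 71×26 ≡ 1 (mod 41), so 71⁻¹ ≡ 26.
x = 38 + 71×((38 − 38)×26 mod 41) = 38 + 71×0 = 38.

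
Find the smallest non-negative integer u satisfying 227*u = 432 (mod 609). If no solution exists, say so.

18

gcd(227, 609) = 1, so a unique solution mod 609 exists.
227⁻¹ ≡ 110 (mod 609).
u ≡ 110*432 ≡ 18 (mod 609).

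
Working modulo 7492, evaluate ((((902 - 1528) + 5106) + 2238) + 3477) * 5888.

902 - 1528 = -626 ≡ 6866 (mod 7492)
6866 + 5106 = 11972 ≡ 4480 (mod 7492)
4480 + 2238 = 6718
6718 + 3477 = 10195 ≡ 2703 (mod 7492)
2703 * 5888 = 15915264 ≡ 2256 (mod 7492)

2256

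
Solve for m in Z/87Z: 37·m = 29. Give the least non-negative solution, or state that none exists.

29

gcd(37, 87) = 1, so a unique solution mod 87 exists.
37⁻¹ ≡ 40 (mod 87).
m ≡ 40·29 ≡ 29 (mod 87).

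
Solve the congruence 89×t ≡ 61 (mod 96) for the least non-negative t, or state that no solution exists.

gcd(89, 96) = 1, so a unique solution mod 96 exists.
89⁻¹ ≡ 41 (mod 96).
t ≡ 41×61 ≡ 5 (mod 96).

5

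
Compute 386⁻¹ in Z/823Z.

710

Apply the Euclidean algorithm and back-substitute:
823 = 2*386 + 51
386 = 7*51 + 29
51 = 1*29 + 22
29 = 1*22 + 7
22 = 3*7 + 1
7 = 7*1 + 0
gcd(386, 823) = 1, so the inverse exists.
Back-substitute for 1:
1 = 1*22 − 3*7
  = −3*29 + 4*22
  = 4*51 − 7*29
  = −7*386 + 53*51
  = 53*823 − 113*386
So 386⁻¹ ≡ −113 ≡ 710 (mod 823).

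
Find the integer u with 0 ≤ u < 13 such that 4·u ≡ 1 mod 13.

Apply the Euclidean algorithm and back-substitute:
13 = 3·4 + 1
4 = 4·1 + 0
gcd(4, 13) = 1, so the inverse exists.
Bézout: 1 = 1·13 − 3·4.
So 4⁻¹ ≡ −3 ≡ 10 (mod 13).

10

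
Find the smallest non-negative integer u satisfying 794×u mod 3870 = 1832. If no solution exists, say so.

943

gcd(794, 3870) = 2, and 2 | 1832, so solutions exist.
Divide through by 2: 397×u mod 1935 = 916.
397⁻¹ ≡ 658 (mod 1935).
u ≡ 658×916 ≡ 943 (mod 1935).
The smallest non-negative solution is u = 943.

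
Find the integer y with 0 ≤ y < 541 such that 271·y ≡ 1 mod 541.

541 = 1×271 + 270
271 = 1×270 + 1
270 = 270×1 + 0
gcd(271, 541) = 1, so the inverse exists.
Bézout: 1 = −1×541 + 2×271.
So 271⁻¹ ≡ 2 (mod 541).

2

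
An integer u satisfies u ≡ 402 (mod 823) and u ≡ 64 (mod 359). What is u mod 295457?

823⁻¹ mod 359: 823*106 ≡ 1 (mod 359), so 823⁻¹ ≡ 106.
u = 402 + 823*((64 − 402)*106 mod 359) = 402 + 823*72 = 59658.

59658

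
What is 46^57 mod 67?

8

By square-and-multiply:
57 in binary is 111001, i.e. 57 = 32 + 16 + 8 + 1.
46^1 ≡ 46 (mod 67)
46^2 ≡ 46^2 = 2116 ≡ 39 (mod 67)
46^4 ≡ 39^2 = 1521 ≡ 47 (mod 67)
46^8 ≡ 47^2 = 2209 ≡ 65 (mod 67)
46^16 ≡ 65^2 = 4225 ≡ 4 (mod 67)
46^32 ≡ 4^2 = 16 (mod 67)
46^57 = 46^32 · 46^16 · 46^8 · 46^1 ≡ 16 · 4 · 65 · 46 (mod 67).
Accumulate the product:
16 · 4 = 64
64 · 65 = 4160 ≡ 6
6 · 46 = 276 ≡ 8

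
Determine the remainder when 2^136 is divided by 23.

By square-and-multiply:
136 in binary is 10001000, i.e. 136 = 128 + 8.
2^1 ≡ 2 (mod 23)
2^2 ≡ 2^2 = 4 (mod 23)
2^4 ≡ 4^2 = 16 (mod 23)
2^8 ≡ 16^2 = 256 ≡ 3 (mod 23)
2^16 ≡ 3^2 = 9 (mod 23)
2^32 ≡ 9^2 = 81 ≡ 12 (mod 23)
2^64 ≡ 12^2 = 144 ≡ 6 (mod 23)
2^128 ≡ 6^2 = 36 ≡ 13 (mod 23)
2^136 = 2^128 × 2^8 ≡ 13 × 3 (mod 23).
13 × 3 = 39 ≡ 16 (mod 23).

16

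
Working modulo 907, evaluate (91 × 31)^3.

91 × 31 = 2821 ≡ 100 (mod 907)
(100)^3 ≡ 486 (mod 907)

486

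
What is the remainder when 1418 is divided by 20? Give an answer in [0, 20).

18

1418 = 70·20 + 18, so 1418 ≡ 18 (mod 20).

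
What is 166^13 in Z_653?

329

Using repeated squaring:
13 in binary is 1101, i.e. 13 = 8 + 4 + 1.
166^1 ≡ 166 (mod 653)
166^2 ≡ 166^2 = 27556 ≡ 130 (mod 653)
166^4 ≡ 130^2 = 16900 ≡ 575 (mod 653)
166^8 ≡ 575^2 = 330625 ≡ 207 (mod 653)
166^13 = 166^8 × 166^4 × 166^1 ≡ 207 × 575 × 166 (mod 653).
Accumulate the product:
207 × 575 = 119025 ≡ 179
179 × 166 = 29714 ≡ 329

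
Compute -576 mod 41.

39

-576 = -15*41 + 39, so -576 ≡ 39 (mod 41).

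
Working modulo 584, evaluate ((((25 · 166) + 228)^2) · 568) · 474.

32

25 · 166 = 4150 ≡ 62 (mod 584)
62 + 228 = 290
(290)^2 ≡ 4 (mod 584)
4 · 568 = 2272 ≡ 520 (mod 584)
520 · 474 = 246480 ≡ 32 (mod 584)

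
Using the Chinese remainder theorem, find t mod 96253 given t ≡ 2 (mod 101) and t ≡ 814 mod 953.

53229

101⁻¹ mod 953: 101×368 ≡ 1 (mod 953), so 101⁻¹ ≡ 368.
t = 2 + 101×((814 − 2)×368 mod 953) = 2 + 101×527 = 53229.
Check: 53229 mod 101 = 2, 53229 mod 953 = 814. ✓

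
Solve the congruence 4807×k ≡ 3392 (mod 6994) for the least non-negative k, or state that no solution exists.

1348

gcd(4807, 6994) = 1, so a unique solution mod 6994 exists.
4807⁻¹ ≡ 953 (mod 6994).
k ≡ 953×3392 ≡ 1348 (mod 6994).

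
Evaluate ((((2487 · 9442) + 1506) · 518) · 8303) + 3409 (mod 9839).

7708

2487 · 9442 = 23482254 ≡ 6400 (mod 9839)
6400 + 1506 = 7906
7906 · 518 = 4095308 ≡ 2284 (mod 9839)
2284 · 8303 = 18964052 ≡ 4299 (mod 9839)
4299 + 3409 = 7708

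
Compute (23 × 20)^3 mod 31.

23 × 20 = 460 ≡ 26 (mod 31)
(26)^3 ≡ 30 (mod 31)

30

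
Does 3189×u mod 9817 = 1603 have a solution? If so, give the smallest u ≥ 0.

gcd(3189, 9817) = 1, so a unique solution mod 9817 exists.
3189⁻¹ ≡ 8207 (mod 9817).
u ≡ 8207×1603 ≡ 1041 (mod 9817).

1041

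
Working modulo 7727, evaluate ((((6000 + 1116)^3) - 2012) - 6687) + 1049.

6000 + 1116 = 7116
(7116)^3 ≡ 1909 (mod 7727)
1909 - 2012 = -103 ≡ 7624 (mod 7727)
7624 - 6687 = 937
937 + 1049 = 1986

1986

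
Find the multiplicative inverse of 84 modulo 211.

103

211 = 2*84 + 43
84 = 1*43 + 41
43 = 1*41 + 2
41 = 20*2 + 1
2 = 2*1 + 0
gcd(84, 211) = 1, so the inverse exists.
Bézout: 1 = −41*211 + 103*84.
So 84⁻¹ ≡ 103 (mod 211).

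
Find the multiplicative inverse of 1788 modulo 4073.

Apply the Euclidean algorithm and back-substitute:
4073 = 2×1788 + 497
1788 = 3×497 + 297
497 = 1×297 + 200
297 = 1×200 + 97
200 = 2×97 + 6
97 = 16×6 + 1
6 = 6×1 + 0
gcd(1788, 4073) = 1, so the inverse exists.
Back-substitute for 1:
1 = 1×97 − 16×6
  = −16×200 + 33×97
  = 33×297 − 49×200
  = −49×497 + 82×297
  = 82×1788 − 295×497
  = −295×4073 + 672×1788
So 1788⁻¹ ≡ 672 (mod 4073).

672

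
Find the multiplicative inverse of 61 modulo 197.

By the extended Euclidean algorithm:
197 = 3×61 + 14
61 = 4×14 + 5
14 = 2×5 + 4
5 = 1×4 + 1
4 = 4×1 + 0
gcd(61, 197) = 1, so the inverse exists.
Back-substitute for 1:
1 = 1×5 − 1×4
  = −1×14 + 3×5
  = 3×61 − 13×14
  = −13×197 + 42×61
So 61⁻¹ ≡ 42 (mod 197).

42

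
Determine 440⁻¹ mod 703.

Apply the Euclidean algorithm and back-substitute:
703 = 1*440 + 263
440 = 1*263 + 177
263 = 1*177 + 86
177 = 2*86 + 5
86 = 17*5 + 1
5 = 5*1 + 0
gcd(440, 703) = 1, so the inverse exists.
Back-substitute for 1:
1 = 1*86 − 17*5
  = −17*177 + 35*86
  = 35*263 − 52*177
  = −52*440 + 87*263
  = 87*703 − 139*440
So 440⁻¹ ≡ −139 ≡ 564 (mod 703).

564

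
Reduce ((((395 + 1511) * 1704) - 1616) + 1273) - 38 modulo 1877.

233

395 + 1511 = 1906 ≡ 29 (mod 1877)
29 * 1704 = 49416 ≡ 614 (mod 1877)
614 - 1616 = -1002 ≡ 875 (mod 1877)
875 + 1273 = 2148 ≡ 271 (mod 1877)
271 - 38 = 233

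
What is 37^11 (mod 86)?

7

By square-and-multiply:
11 in binary is 1011, i.e. 11 = 8 + 2 + 1.
37^1 ≡ 37 (mod 86)
37^2 ≡ 37^2 = 1369 ≡ 79 (mod 86)
37^4 ≡ 79^2 = 6241 ≡ 49 (mod 86)
37^8 ≡ 49^2 = 2401 ≡ 79 (mod 86)
37^11 = 37^8 * 37^2 * 37^1 ≡ 79 * 79 * 37 (mod 86).
Accumulate the product:
79 * 79 = 6241 ≡ 49
49 * 37 = 1813 ≡ 7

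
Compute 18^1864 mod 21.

18

1864 in binary is 11101001000, i.e. 1864 = 1024 + 512 + 256 + 64 + 8.
18^1 ≡ 18 (mod 21)
18^2 ≡ 18^2 = 324 ≡ 9 (mod 21)
18^4 ≡ 9^2 = 81 ≡ 18 (mod 21)
18^8 ≡ 18^2 = 324 ≡ 9 (mod 21)
18^16 ≡ 9^2 = 81 ≡ 18 (mod 21)
18^32 ≡ 18^2 = 324 ≡ 9 (mod 21)
18^64 ≡ 9^2 = 81 ≡ 18 (mod 21)
18^128 ≡ 18^2 = 324 ≡ 9 (mod 21)
18^256 ≡ 9^2 = 81 ≡ 18 (mod 21)
18^512 ≡ 18^2 = 324 ≡ 9 (mod 21)
18^1024 ≡ 9^2 = 81 ≡ 18 (mod 21)
18^1864 = 18^1024 × 18^512 × 18^256 × 18^64 × 18^8 ≡ 18 × 9 × 18 × 18 × 9 (mod 21).
Accumulate the product:
18 × 9 = 162 ≡ 15
15 × 18 = 270 ≡ 18
18 × 18 = 324 ≡ 9
9 × 9 = 81 ≡ 18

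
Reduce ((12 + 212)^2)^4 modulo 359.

298

12 + 212 = 224
(224)^2 ≡ 275 (mod 359)
(275)^4 ≡ 298 (mod 359)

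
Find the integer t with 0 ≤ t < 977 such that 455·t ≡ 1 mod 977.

977 = 2*455 + 67
455 = 6*67 + 53
67 = 1*53 + 14
53 = 3*14 + 11
14 = 1*11 + 3
11 = 3*3 + 2
3 = 1*2 + 1
2 = 2*1 + 0
gcd(455, 977) = 1, so the inverse exists.
Back-substitute for 1:
1 = 1*3 − 1*2
  = −1*11 + 4*3
  = 4*14 − 5*11
  = −5*53 + 19*14
  = 19*67 − 24*53
  = −24*455 + 163*67
  = 163*977 − 350*455
So 455⁻¹ ≡ −350 ≡ 627 (mod 977).

627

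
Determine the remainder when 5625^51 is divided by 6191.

51 in binary is 110011, i.e. 51 = 32 + 16 + 2 + 1.
5625^1 ≡ 5625 (mod 6191)
5625^2 ≡ 5625^2 = 31640625 ≡ 4615 (mod 6191)
5625^4 ≡ 4615^2 = 21298225 ≡ 1185 (mod 6191)
5625^8 ≡ 1185^2 = 1404225 ≡ 5059 (mod 6191)
5625^16 ≡ 5059^2 = 25593481 ≡ 6078 (mod 6191)
5625^32 ≡ 6078^2 = 36942084 ≡ 387 (mod 6191)
5625^51 = 5625^32 × 5625^16 × 5625^2 × 5625^1 ≡ 387 × 6078 × 4615 × 5625 (mod 6191).
Accumulate the product:
387 × 6078 = 2352186 ≡ 5797
5797 × 4615 = 26753155 ≡ 1844
1844 × 5625 = 10372500 ≡ 2575

2575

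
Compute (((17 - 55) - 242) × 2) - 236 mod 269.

11

17 - 55 = -38 ≡ 231 (mod 269)
231 - 242 = -11 ≡ 258 (mod 269)
258 × 2 = 516 ≡ 247 (mod 269)
247 - 236 = 11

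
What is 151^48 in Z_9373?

48 in binary is 110000, i.e. 48 = 32 + 16.
151^1 ≡ 151 (mod 9373)
151^2 ≡ 151^2 = 22801 ≡ 4055 (mod 9373)
151^4 ≡ 4055^2 = 16443025 ≡ 2783 (mod 9373)
151^8 ≡ 2783^2 = 7745089 ≡ 2991 (mod 9373)
151^16 ≡ 2991^2 = 8946081 ≡ 4239 (mod 9373)
151^32 ≡ 4239^2 = 17969121 ≡ 1080 (mod 9373)
151^48 = 151^32 * 151^16 ≡ 1080 * 4239 (mod 9373).
1080 * 4239 = 4578120 ≡ 4096 (mod 9373).

4096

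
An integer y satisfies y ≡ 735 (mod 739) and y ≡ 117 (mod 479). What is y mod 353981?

739⁻¹ mod 479: 739×444 ≡ 1 (mod 479), so 739⁻¹ ≡ 444.
y = 735 + 739×((117 − 735)×444 mod 479) = 735 + 739×75 = 56160.

56160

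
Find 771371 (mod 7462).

771371 = 103*7462 + 2785, so 771371 ≡ 2785 (mod 7462).

2785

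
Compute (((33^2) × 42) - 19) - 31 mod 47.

(33)^2 ≡ 8 (mod 47)
8 × 42 = 336 ≡ 7 (mod 47)
7 - 19 = -12 ≡ 35 (mod 47)
35 - 31 = 4

4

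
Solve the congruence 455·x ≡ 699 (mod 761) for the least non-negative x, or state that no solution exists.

229

gcd(455, 761) = 1, so a unique solution mod 761 exists.
455⁻¹ ≡ 475 (mod 761).
x ≡ 475·699 ≡ 229 (mod 761).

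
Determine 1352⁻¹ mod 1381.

1381 = 1*1352 + 29
1352 = 46*29 + 18
29 = 1*18 + 11
18 = 1*11 + 7
11 = 1*7 + 4
7 = 1*4 + 3
4 = 1*3 + 1
3 = 3*1 + 0
gcd(1352, 1381) = 1, so the inverse exists.
Back-substitute for 1:
1 = 1*4 − 1*3
  = −1*7 + 2*4
  = 2*11 − 3*7
  = −3*18 + 5*11
  = 5*29 − 8*18
  = −8*1352 + 373*29
  = 373*1381 − 381*1352
So 1352⁻¹ ≡ −381 ≡ 1000 (mod 1381).

1000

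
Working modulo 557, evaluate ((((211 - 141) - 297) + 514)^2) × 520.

251

211 - 141 = 70
70 - 297 = -227 ≡ 330 (mod 557)
330 + 514 = 844 ≡ 287 (mod 557)
(287)^2 ≡ 490 (mod 557)
490 × 520 = 254800 ≡ 251 (mod 557)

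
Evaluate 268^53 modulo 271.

57

By square-and-multiply:
53 in binary is 110101, i.e. 53 = 32 + 16 + 4 + 1.
268^1 ≡ 268 (mod 271)
268^2 ≡ 268^2 = 71824 ≡ 9 (mod 271)
268^4 ≡ 9^2 = 81 (mod 271)
268^8 ≡ 81^2 = 6561 ≡ 57 (mod 271)
268^16 ≡ 57^2 = 3249 ≡ 268 (mod 271)
268^32 ≡ 268^2 = 71824 ≡ 9 (mod 271)
268^53 = 268^32 * 268^16 * 268^4 * 268^1 ≡ 9 * 268 * 81 * 268 (mod 271).
Accumulate the product:
9 * 268 = 2412 ≡ 244
244 * 81 = 19764 ≡ 252
252 * 268 = 67536 ≡ 57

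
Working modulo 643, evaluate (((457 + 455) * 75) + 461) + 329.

389

457 + 455 = 912 ≡ 269 (mod 643)
269 * 75 = 20175 ≡ 242 (mod 643)
242 + 461 = 703 ≡ 60 (mod 643)
60 + 329 = 389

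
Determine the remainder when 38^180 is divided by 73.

Using repeated squaring:
180 in binary is 10110100, i.e. 180 = 128 + 32 + 16 + 4.
38^1 ≡ 38 (mod 73)
38^2 ≡ 38^2 = 1444 ≡ 57 (mod 73)
38^4 ≡ 57^2 = 3249 ≡ 37 (mod 73)
38^8 ≡ 37^2 = 1369 ≡ 55 (mod 73)
38^16 ≡ 55^2 = 3025 ≡ 32 (mod 73)
38^32 ≡ 32^2 = 1024 ≡ 2 (mod 73)
38^64 ≡ 2^2 = 4 (mod 73)
38^128 ≡ 4^2 = 16 (mod 73)
38^180 = 38^128 × 38^32 × 38^16 × 38^4 ≡ 16 × 2 × 32 × 37 (mod 73).
Accumulate the product:
16 × 2 = 32
32 × 32 = 1024 ≡ 2
2 × 37 = 74 ≡ 1

1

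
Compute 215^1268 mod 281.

123

Compute successive squares:
1268 in binary is 10011110100, i.e. 1268 = 1024 + 128 + 64 + 32 + 16 + 4.
215^1 ≡ 215 (mod 281)
215^2 ≡ 215^2 = 46225 ≡ 141 (mod 281)
215^4 ≡ 141^2 = 19881 ≡ 211 (mod 281)
215^8 ≡ 211^2 = 44521 ≡ 123 (mod 281)
215^16 ≡ 123^2 = 15129 ≡ 236 (mod 281)
215^32 ≡ 236^2 = 55696 ≡ 58 (mod 281)
215^64 ≡ 58^2 = 3364 ≡ 273 (mod 281)
215^128 ≡ 273^2 = 74529 ≡ 64 (mod 281)
215^256 ≡ 64^2 = 4096 ≡ 162 (mod 281)
215^512 ≡ 162^2 = 26244 ≡ 111 (mod 281)
215^1024 ≡ 111^2 = 12321 ≡ 238 (mod 281)
215^1268 = 215^1024 · 215^128 · 215^64 · 215^32 · 215^16 · 215^4 ≡ 238 · 64 · 273 · 58 · 236 · 211 (mod 281).
Accumulate the product:
238 · 64 = 15232 ≡ 58
58 · 273 = 15834 ≡ 98
98 · 58 = 5684 ≡ 64
64 · 236 = 15104 ≡ 211
211 · 211 = 44521 ≡ 123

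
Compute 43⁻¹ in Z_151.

144

151 = 3*43 + 22
43 = 1*22 + 21
22 = 1*21 + 1
21 = 21*1 + 0
gcd(43, 151) = 1, so the inverse exists.
Back-substitute for 1:
1 = 1*22 − 1*21
  = −1*43 + 2*22
  = 2*151 − 7*43
So 43⁻¹ ≡ −7 ≡ 144 (mod 151).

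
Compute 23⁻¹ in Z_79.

55

Apply the Euclidean algorithm and back-substitute:
79 = 3·23 + 10
23 = 2·10 + 3
10 = 3·3 + 1
3 = 3·1 + 0
gcd(23, 79) = 1, so the inverse exists.
Back-substitute for 1:
1 = 1·10 − 3·3
  = −3·23 + 7·10
  = 7·79 − 24·23
So 23⁻¹ ≡ −24 ≡ 55 (mod 79).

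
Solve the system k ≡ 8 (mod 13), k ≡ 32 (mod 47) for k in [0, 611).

502

13⁻¹ mod 47: 13*29 ≡ 1 (mod 47), so 13⁻¹ ≡ 29.
k = 8 + 13*((32 − 8)*29 mod 47) = 8 + 13*38 = 502.
Check: 502 mod 13 = 8, 502 mod 47 = 32. ✓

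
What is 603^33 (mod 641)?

75

Compute successive squares:
33 in binary is 100001, i.e. 33 = 32 + 1.
603^1 ≡ 603 (mod 641)
603^2 ≡ 603^2 = 363609 ≡ 162 (mod 641)
603^4 ≡ 162^2 = 26244 ≡ 604 (mod 641)
603^8 ≡ 604^2 = 364816 ≡ 87 (mod 641)
603^16 ≡ 87^2 = 7569 ≡ 518 (mod 641)
603^32 ≡ 518^2 = 268324 ≡ 386 (mod 641)
603^33 = 603^32 × 603^1 ≡ 386 × 603 (mod 641).
386 × 603 = 232758 ≡ 75 (mod 641).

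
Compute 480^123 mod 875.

750

480^1 ≡ 480 (mod 875)
480^2 ≡ 480^2 = 230400 ≡ 275 (mod 875)
480^4 ≡ 275^2 = 75625 ≡ 375 (mod 875)
480^8 ≡ 375^2 = 140625 ≡ 625 (mod 875)
480^16 ≡ 625^2 = 390625 ≡ 375 (mod 875)
480^32 ≡ 375^2 = 140625 ≡ 625 (mod 875)
480^64 ≡ 625^2 = 390625 ≡ 375 (mod 875)
480^123 = 480^64 × 480^32 × 480^16 × 480^8 × 480^2 × 480^1 ≡ 375 × 625 × 375 × 625 × 275 × 480 (mod 875).
Accumulate the product:
375 × 625 = 234375 ≡ 750
750 × 375 = 281250 ≡ 375
375 × 625 = 234375 ≡ 750
750 × 275 = 206250 ≡ 625
625 × 480 = 300000 ≡ 750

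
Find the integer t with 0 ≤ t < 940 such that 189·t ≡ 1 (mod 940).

By the extended Euclidean algorithm:
940 = 4·189 + 184
189 = 1·184 + 5
184 = 36·5 + 4
5 = 1·4 + 1
4 = 4·1 + 0
gcd(189, 940) = 1, so the inverse exists.
Bézout: 1 = −38·940 + 189·189.
So 189⁻¹ ≡ 189 (mod 940).

189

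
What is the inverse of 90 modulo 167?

13

By the extended Euclidean algorithm:
167 = 1*90 + 77
90 = 1*77 + 13
77 = 5*13 + 12
13 = 1*12 + 1
12 = 12*1 + 0
gcd(90, 167) = 1, so the inverse exists.
Back-substitute for 1:
1 = 1*13 − 1*12
  = −1*77 + 6*13
  = 6*90 − 7*77
  = −7*167 + 13*90
So 90⁻¹ ≡ 13 (mod 167).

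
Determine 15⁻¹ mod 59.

4

Apply the Euclidean algorithm and back-substitute:
59 = 3*15 + 14
15 = 1*14 + 1
14 = 14*1 + 0
gcd(15, 59) = 1, so the inverse exists.
Back-substitute for 1:
1 = 1*15 − 1*14
  = −1*59 + 4*15
So 15⁻¹ ≡ 4 (mod 59).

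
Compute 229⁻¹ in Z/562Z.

By the extended Euclidean algorithm:
562 = 2×229 + 104
229 = 2×104 + 21
104 = 4×21 + 20
21 = 1×20 + 1
20 = 20×1 + 0
gcd(229, 562) = 1, so the inverse exists.
Bézout: 1 = −11×562 + 27×229.
So 229⁻¹ ≡ 27 (mod 562).

27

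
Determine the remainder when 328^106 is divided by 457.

By square-and-multiply:
106 in binary is 1101010, i.e. 106 = 64 + 32 + 8 + 2.
328^1 ≡ 328 (mod 457)
328^2 ≡ 328^2 = 107584 ≡ 189 (mod 457)
328^4 ≡ 189^2 = 35721 ≡ 75 (mod 457)
328^8 ≡ 75^2 = 5625 ≡ 141 (mod 457)
328^16 ≡ 141^2 = 19881 ≡ 230 (mod 457)
328^32 ≡ 230^2 = 52900 ≡ 345 (mod 457)
328^64 ≡ 345^2 = 119025 ≡ 205 (mod 457)
328^106 = 328^64 * 328^32 * 328^8 * 328^2 ≡ 205 * 345 * 141 * 189 (mod 457).
Accumulate the product:
205 * 345 = 70725 ≡ 347
347 * 141 = 48927 ≡ 28
28 * 189 = 5292 ≡ 265

265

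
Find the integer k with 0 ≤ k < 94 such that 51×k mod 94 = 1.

Apply the Euclidean algorithm and back-substitute:
94 = 1·51 + 43
51 = 1·43 + 8
43 = 5·8 + 3
8 = 2·3 + 2
3 = 1·2 + 1
2 = 2·1 + 0
gcd(51, 94) = 1, so the inverse exists.
Back-substitute for 1:
1 = 1·3 − 1·2
  = −1·8 + 3·3
  = 3·43 − 16·8
  = −16·51 + 19·43
  = 19·94 − 35·51
So 51⁻¹ ≡ −35 ≡ 59 (mod 94).

59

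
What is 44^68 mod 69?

68 in binary is 1000100, i.e. 68 = 64 + 4.
44^1 ≡ 44 (mod 69)
44^2 ≡ 44^2 = 1936 ≡ 4 (mod 69)
44^4 ≡ 4^2 = 16 (mod 69)
44^8 ≡ 16^2 = 256 ≡ 49 (mod 69)
44^16 ≡ 49^2 = 2401 ≡ 55 (mod 69)
44^32 ≡ 55^2 = 3025 ≡ 58 (mod 69)
44^64 ≡ 58^2 = 3364 ≡ 52 (mod 69)
44^68 = 44^64 · 44^4 ≡ 52 · 16 (mod 69).
52 · 16 = 832 ≡ 4 (mod 69).

4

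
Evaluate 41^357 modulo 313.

138

357 in binary is 101100101, i.e. 357 = 256 + 64 + 32 + 4 + 1.
41^1 ≡ 41 (mod 313)
41^2 ≡ 41^2 = 1681 ≡ 116 (mod 313)
41^4 ≡ 116^2 = 13456 ≡ 310 (mod 313)
41^8 ≡ 310^2 = 96100 ≡ 9 (mod 313)
41^16 ≡ 9^2 = 81 (mod 313)
41^32 ≡ 81^2 = 6561 ≡ 301 (mod 313)
41^64 ≡ 301^2 = 90601 ≡ 144 (mod 313)
41^128 ≡ 144^2 = 20736 ≡ 78 (mod 313)
41^256 ≡ 78^2 = 6084 ≡ 137 (mod 313)
41^357 = 41^256 · 41^64 · 41^32 · 41^4 · 41^1 ≡ 137 · 144 · 301 · 310 · 41 (mod 313).
Accumulate the product:
137 · 144 = 19728 ≡ 9
9 · 301 = 2709 ≡ 205
205 · 310 = 63550 ≡ 11
11 · 41 = 451 ≡ 138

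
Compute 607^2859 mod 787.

2859 in binary is 101100101011, i.e. 2859 = 2048 + 512 + 256 + 32 + 8 + 2 + 1.
607^1 ≡ 607 (mod 787)
607^2 ≡ 607^2 = 368449 ≡ 133 (mod 787)
607^4 ≡ 133^2 = 17689 ≡ 375 (mod 787)
607^8 ≡ 375^2 = 140625 ≡ 539 (mod 787)
607^16 ≡ 539^2 = 290521 ≡ 118 (mod 787)
607^32 ≡ 118^2 = 13924 ≡ 545 (mod 787)
607^64 ≡ 545^2 = 297025 ≡ 326 (mod 787)
607^128 ≡ 326^2 = 106276 ≡ 31 (mod 787)
607^256 ≡ 31^2 = 961 ≡ 174 (mod 787)
607^512 ≡ 174^2 = 30276 ≡ 370 (mod 787)
607^1024 ≡ 370^2 = 136900 ≡ 749 (mod 787)
607^2048 ≡ 749^2 = 561001 ≡ 657 (mod 787)
607^2859 = 607^2048 × 607^512 × 607^256 × 607^32 × 607^8 × 607^2 × 607^1 ≡ 657 × 370 × 174 × 545 × 539 × 133 × 607 (mod 787).
Accumulate the product:
657 × 370 = 243090 ≡ 694
694 × 174 = 120756 ≡ 345
345 × 545 = 188025 ≡ 719
719 × 539 = 387541 ≡ 337
337 × 133 = 44821 ≡ 749
749 × 607 = 454643 ≡ 544

544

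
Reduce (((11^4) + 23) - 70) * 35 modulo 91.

7

(11)^4 ≡ 81 (mod 91)
81 + 23 = 104 ≡ 13 (mod 91)
13 - 70 = -57 ≡ 34 (mod 91)
34 * 35 = 1190 ≡ 7 (mod 91)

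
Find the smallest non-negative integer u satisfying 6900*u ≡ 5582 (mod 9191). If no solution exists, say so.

gcd(6900, 9191) = 1, so a unique solution mod 9191 exists.
6900⁻¹ ≡ 2383 (mod 9191).
u ≡ 2383*5582 ≡ 2529 (mod 9191).

2529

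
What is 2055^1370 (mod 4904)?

961

Using repeated squaring:
1370 in binary is 10101011010, i.e. 1370 = 1024 + 256 + 64 + 16 + 8 + 2.
2055^1 ≡ 2055 (mod 4904)
2055^2 ≡ 2055^2 = 4223025 ≡ 681 (mod 4904)
2055^4 ≡ 681^2 = 463761 ≡ 2785 (mod 4904)
2055^8 ≡ 2785^2 = 7756225 ≡ 3001 (mod 4904)
2055^16 ≡ 3001^2 = 9006001 ≡ 2257 (mod 4904)
2055^32 ≡ 2257^2 = 5094049 ≡ 3697 (mod 4904)
2055^64 ≡ 3697^2 = 13667809 ≡ 361 (mod 4904)
2055^128 ≡ 361^2 = 130321 ≡ 2817 (mod 4904)
2055^256 ≡ 2817^2 = 7935489 ≡ 817 (mod 4904)
2055^512 ≡ 817^2 = 667489 ≡ 545 (mod 4904)
2055^1024 ≡ 545^2 = 297025 ≡ 2785 (mod 4904)
2055^1370 = 2055^1024 · 2055^256 · 2055^64 · 2055^16 · 2055^8 · 2055^2 ≡ 2785 · 817 · 361 · 2257 · 3001 · 681 (mod 4904).
Accumulate the product:
2785 · 817 = 2275345 ≡ 4793
4793 · 361 = 1730273 ≡ 4065
4065 · 2257 = 9174705 ≡ 4225
4225 · 3001 = 12679225 ≡ 2385
2385 · 681 = 1624185 ≡ 961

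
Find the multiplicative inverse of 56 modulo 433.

433 = 7*56 + 41
56 = 1*41 + 15
41 = 2*15 + 11
15 = 1*11 + 4
11 = 2*4 + 3
4 = 1*3 + 1
3 = 3*1 + 0
gcd(56, 433) = 1, so the inverse exists.
Bézout: 1 = −15*433 + 116*56.
So 56⁻¹ ≡ 116 (mod 433).

116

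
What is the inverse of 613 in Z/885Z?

667

885 = 1×613 + 272
613 = 2×272 + 69
272 = 3×69 + 65
69 = 1×65 + 4
65 = 16×4 + 1
4 = 4×1 + 0
gcd(613, 885) = 1, so the inverse exists.
Back-substitute for 1:
1 = 1×65 − 16×4
  = −16×69 + 17×65
  = 17×272 − 67×69
  = −67×613 + 151×272
  = 151×885 − 218×613
So 613⁻¹ ≡ −218 ≡ 667 (mod 885).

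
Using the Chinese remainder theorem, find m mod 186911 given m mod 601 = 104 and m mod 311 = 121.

8518

601⁻¹ mod 311: 601*74 ≡ 1 (mod 311), so 601⁻¹ ≡ 74.
m = 104 + 601*((121 − 104)*74 mod 311) = 104 + 601*14 = 8518.
Check: 8518 mod 601 = 104, 8518 mod 311 = 121. ✓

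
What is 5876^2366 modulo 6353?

2366 in binary is 100100111110, i.e. 2366 = 2048 + 256 + 32 + 16 + 8 + 4 + 2.
5876^1 ≡ 5876 (mod 6353)
5876^2 ≡ 5876^2 = 34527376 ≡ 5174 (mod 6353)
5876^4 ≡ 5174^2 = 26770276 ≡ 5087 (mod 6353)
5876^8 ≡ 5087^2 = 25877569 ≡ 1800 (mod 6353)
5876^16 ≡ 1800^2 = 3240000 ≡ 6323 (mod 6353)
5876^32 ≡ 6323^2 = 39980329 ≡ 900 (mod 6353)
5876^64 ≡ 900^2 = 810000 ≡ 3169 (mod 6353)
5876^128 ≡ 3169^2 = 10042561 ≡ 4821 (mod 6353)
5876^256 ≡ 4821^2 = 23242041 ≡ 2767 (mod 6353)
5876^512 ≡ 2767^2 = 7656289 ≡ 924 (mod 6353)
5876^1024 ≡ 924^2 = 853776 ≡ 2474 (mod 6353)
5876^2048 ≡ 2474^2 = 6120676 ≡ 2737 (mod 6353)
5876^2366 = 5876^2048 × 5876^256 × 5876^32 × 5876^16 × 5876^8 × 5876^4 × 5876^2 ≡ 2737 × 2767 × 900 × 6323 × 1800 × 5087 × 5174 (mod 6353).
Accumulate the product:
2737 × 2767 = 7573279 ≡ 503
503 × 900 = 452700 ≡ 1637
1637 × 6323 = 10350751 ≡ 1714
1714 × 1800 = 3085200 ≡ 3995
3995 × 5087 = 20322565 ≡ 5671
5671 × 5174 = 29341754 ≡ 3600

3600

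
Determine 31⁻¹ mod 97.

72

By the extended Euclidean algorithm:
97 = 3*31 + 4
31 = 7*4 + 3
4 = 1*3 + 1
3 = 3*1 + 0
gcd(31, 97) = 1, so the inverse exists.
Bézout: 1 = 8*97 − 25*31.
So 31⁻¹ ≡ −25 ≡ 72 (mod 97).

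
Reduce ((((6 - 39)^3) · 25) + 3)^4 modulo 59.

48

6 - 39 = -33 ≡ 26 (mod 59)
(26)^3 ≡ 53 (mod 59)
53 · 25 = 1325 ≡ 27 (mod 59)
27 + 3 = 30
(30)^4 ≡ 48 (mod 59)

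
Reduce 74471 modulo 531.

131

74471 = 140·531 + 131, so 74471 ≡ 131 (mod 531).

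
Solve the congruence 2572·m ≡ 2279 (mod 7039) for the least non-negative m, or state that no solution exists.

6654

gcd(2572, 7039) = 1, so a unique solution mod 7039 exists.
2572⁻¹ ≡ 4710 (mod 7039).
m ≡ 4710·2279 ≡ 6654 (mod 7039).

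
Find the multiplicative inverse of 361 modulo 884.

693

Run the extended Euclidean algorithm:
884 = 2·361 + 162
361 = 2·162 + 37
162 = 4·37 + 14
37 = 2·14 + 9
14 = 1·9 + 5
9 = 1·5 + 4
5 = 1·4 + 1
4 = 4·1 + 0
gcd(361, 884) = 1, so the inverse exists.
Bézout: 1 = 78·884 − 191·361.
So 361⁻¹ ≡ −191 ≡ 693 (mod 884).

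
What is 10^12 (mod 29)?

12 in binary is 1100, i.e. 12 = 8 + 4.
10^1 ≡ 10 (mod 29)
10^2 ≡ 10^2 = 100 ≡ 13 (mod 29)
10^4 ≡ 13^2 = 169 ≡ 24 (mod 29)
10^8 ≡ 24^2 = 576 ≡ 25 (mod 29)
10^12 = 10^8 × 10^4 ≡ 25 × 24 (mod 29).
25 × 24 = 600 ≡ 20 (mod 29).

20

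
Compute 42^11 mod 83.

42^1 ≡ 42 (mod 83)
42^2 ≡ 42^2 = 1764 ≡ 21 (mod 83)
42^4 ≡ 21^2 = 441 ≡ 26 (mod 83)
42^8 ≡ 26^2 = 676 ≡ 12 (mod 83)
42^11 = 42^8 * 42^2 * 42^1 ≡ 12 * 21 * 42 (mod 83).
Accumulate the product:
12 * 21 = 252 ≡ 3
3 * 42 = 126 ≡ 43

43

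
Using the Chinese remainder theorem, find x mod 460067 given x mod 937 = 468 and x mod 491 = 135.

283442

937⁻¹ mod 491: 937*120 ≡ 1 (mod 491), so 937⁻¹ ≡ 120.
x = 468 + 937*((135 − 468)*120 mod 491) = 468 + 937*302 = 283442.
Check: 283442 mod 937 = 468, 283442 mod 491 = 135. ✓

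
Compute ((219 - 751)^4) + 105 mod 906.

793

219 - 751 = -532 ≡ 374 (mod 906)
(374)^4 ≡ 688 (mod 906)
688 + 105 = 793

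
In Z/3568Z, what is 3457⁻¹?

By the extended Euclidean algorithm:
3568 = 1×3457 + 111
3457 = 31×111 + 16
111 = 6×16 + 15
16 = 1×15 + 1
15 = 15×1 + 0
gcd(3457, 3568) = 1, so the inverse exists.
Bézout: 1 = −218×3568 + 225×3457.
So 3457⁻¹ ≡ 225 (mod 3568).

225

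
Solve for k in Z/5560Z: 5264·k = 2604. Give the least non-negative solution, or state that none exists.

gcd(5264, 5560) = 8, and 8 does not divide 2604.
So the congruence has no solution.

no solution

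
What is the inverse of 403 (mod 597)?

40

By the extended Euclidean algorithm:
597 = 1×403 + 194
403 = 2×194 + 15
194 = 12×15 + 14
15 = 1×14 + 1
14 = 14×1 + 0
gcd(403, 597) = 1, so the inverse exists.
Bézout: 1 = −27×597 + 40×403.
So 403⁻¹ ≡ 40 (mod 597).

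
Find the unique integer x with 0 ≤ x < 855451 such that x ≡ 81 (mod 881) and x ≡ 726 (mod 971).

881⁻¹ mod 971: 881×766 ≡ 1 (mod 971), so 881⁻¹ ≡ 766.
x = 81 + 881×((726 − 81)×766 mod 971) = 81 + 881×802 = 706643.
Check: 706643 mod 881 = 81, 706643 mod 971 = 726. ✓

706643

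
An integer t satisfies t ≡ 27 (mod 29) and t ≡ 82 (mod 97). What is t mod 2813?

29⁻¹ mod 97: 29*87 ≡ 1 (mod 97), so 29⁻¹ ≡ 87.
t = 27 + 29*((82 − 27)*87 mod 97) = 27 + 29*32 = 955.
Check: 955 mod 29 = 27, 955 mod 97 = 82. ✓

955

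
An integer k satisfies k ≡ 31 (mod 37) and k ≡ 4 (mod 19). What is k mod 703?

37⁻¹ mod 19: 37·18 ≡ 1 (mod 19), so 37⁻¹ ≡ 18.
k = 31 + 37·((4 − 31)·18 mod 19) = 31 + 37·8 = 327.
Check: 327 mod 37 = 31, 327 mod 19 = 4. ✓

327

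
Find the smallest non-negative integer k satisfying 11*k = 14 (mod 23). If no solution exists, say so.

gcd(11, 23) = 1, so a unique solution mod 23 exists.
11⁻¹ ≡ 21 (mod 23).
k ≡ 21*14 ≡ 18 (mod 23).

18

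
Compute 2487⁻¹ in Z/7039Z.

7039 = 2*2487 + 2065
2487 = 1*2065 + 422
2065 = 4*422 + 377
422 = 1*377 + 45
377 = 8*45 + 17
45 = 2*17 + 11
17 = 1*11 + 6
11 = 1*6 + 5
6 = 1*5 + 1
5 = 5*1 + 0
gcd(2487, 7039) = 1, so the inverse exists.
Back-substitute for 1:
1 = 1*6 − 1*5
  = −1*11 + 2*6
  = 2*17 − 3*11
  = −3*45 + 8*17
  = 8*377 − 67*45
  = −67*422 + 75*377
  = 75*2065 − 367*422
  = −367*2487 + 442*2065
  = 442*7039 − 1251*2487
So 2487⁻¹ ≡ −1251 ≡ 5788 (mod 7039).

5788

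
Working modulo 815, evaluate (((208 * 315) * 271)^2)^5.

208 * 315 = 65520 ≡ 320 (mod 815)
320 * 271 = 86720 ≡ 330 (mod 815)
(330)^2 ≡ 505 (mod 815)
(505)^5 ≡ 160 (mod 815)

160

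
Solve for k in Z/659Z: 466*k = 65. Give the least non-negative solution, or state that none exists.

gcd(466, 659) = 1, so a unique solution mod 659 exists.
466⁻¹ ≡ 519 (mod 659).
k ≡ 519*65 ≡ 126 (mod 659).

126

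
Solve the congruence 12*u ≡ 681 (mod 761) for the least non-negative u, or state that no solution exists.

247

gcd(12, 761) = 1, so a unique solution mod 761 exists.
12⁻¹ ≡ 444 (mod 761).
u ≡ 444*681 ≡ 247 (mod 761).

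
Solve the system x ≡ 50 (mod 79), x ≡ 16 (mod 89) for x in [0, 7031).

3131

79⁻¹ mod 89: 79·80 ≡ 1 (mod 89), so 79⁻¹ ≡ 80.
x = 50 + 79·((16 − 50)·80 mod 89) = 50 + 79·39 = 3131.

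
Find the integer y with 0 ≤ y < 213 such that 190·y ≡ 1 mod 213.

By the extended Euclidean algorithm:
213 = 1·190 + 23
190 = 8·23 + 6
23 = 3·6 + 5
6 = 1·5 + 1
5 = 5·1 + 0
gcd(190, 213) = 1, so the inverse exists.
Bézout: 1 = −33·213 + 37·190.
So 190⁻¹ ≡ 37 (mod 213).

37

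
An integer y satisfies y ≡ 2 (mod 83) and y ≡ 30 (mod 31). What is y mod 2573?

1828

83⁻¹ mod 31: 83*3 ≡ 1 (mod 31), so 83⁻¹ ≡ 3.
y = 2 + 83*((30 − 2)*3 mod 31) = 2 + 83*22 = 1828.
Check: 1828 mod 83 = 2, 1828 mod 31 = 30. ✓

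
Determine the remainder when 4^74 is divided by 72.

Using repeated squaring:
74 in binary is 1001010, i.e. 74 = 64 + 8 + 2.
4^1 ≡ 4 (mod 72)
4^2 ≡ 4^2 = 16 (mod 72)
4^4 ≡ 16^2 = 256 ≡ 40 (mod 72)
4^8 ≡ 40^2 = 1600 ≡ 16 (mod 72)
4^16 ≡ 16^2 = 256 ≡ 40 (mod 72)
4^32 ≡ 40^2 = 1600 ≡ 16 (mod 72)
4^64 ≡ 16^2 = 256 ≡ 40 (mod 72)
4^74 = 4^64 · 4^8 · 4^2 ≡ 40 · 16 · 16 (mod 72).
Accumulate the product:
40 · 16 = 640 ≡ 64
64 · 16 = 1024 ≡ 16

16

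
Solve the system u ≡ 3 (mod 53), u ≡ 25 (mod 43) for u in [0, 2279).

1487

53⁻¹ mod 43: 53×13 ≡ 1 (mod 43), so 53⁻¹ ≡ 13.
u = 3 + 53×((25 − 3)×13 mod 43) = 3 + 53×28 = 1487.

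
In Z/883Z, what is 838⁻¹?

726

By the extended Euclidean algorithm:
883 = 1*838 + 45
838 = 18*45 + 28
45 = 1*28 + 17
28 = 1*17 + 11
17 = 1*11 + 6
11 = 1*6 + 5
6 = 1*5 + 1
5 = 5*1 + 0
gcd(838, 883) = 1, so the inverse exists.
Back-substitute for 1:
1 = 1*6 − 1*5
  = −1*11 + 2*6
  = 2*17 − 3*11
  = −3*28 + 5*17
  = 5*45 − 8*28
  = −8*838 + 149*45
  = 149*883 − 157*838
So 838⁻¹ ≡ −157 ≡ 726 (mod 883).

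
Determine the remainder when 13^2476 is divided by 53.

2476 in binary is 100110101100, i.e. 2476 = 2048 + 256 + 128 + 32 + 8 + 4.
13^1 ≡ 13 (mod 53)
13^2 ≡ 13^2 = 169 ≡ 10 (mod 53)
13^4 ≡ 10^2 = 100 ≡ 47 (mod 53)
13^8 ≡ 47^2 = 2209 ≡ 36 (mod 53)
13^16 ≡ 36^2 = 1296 ≡ 24 (mod 53)
13^32 ≡ 24^2 = 576 ≡ 46 (mod 53)
13^64 ≡ 46^2 = 2116 ≡ 49 (mod 53)
13^128 ≡ 49^2 = 2401 ≡ 16 (mod 53)
13^256 ≡ 16^2 = 256 ≡ 44 (mod 53)
13^512 ≡ 44^2 = 1936 ≡ 28 (mod 53)
13^1024 ≡ 28^2 = 784 ≡ 42 (mod 53)
13^2048 ≡ 42^2 = 1764 ≡ 15 (mod 53)
13^2476 = 13^2048 * 13^256 * 13^128 * 13^32 * 13^8 * 13^4 ≡ 15 * 44 * 16 * 46 * 36 * 47 (mod 53).
Accumulate the product:
15 * 44 = 660 ≡ 24
24 * 16 = 384 ≡ 13
13 * 46 = 598 ≡ 15
15 * 36 = 540 ≡ 10
10 * 47 = 470 ≡ 46

46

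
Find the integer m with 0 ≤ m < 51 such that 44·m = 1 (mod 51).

29

Run the extended Euclidean algorithm:
51 = 1·44 + 7
44 = 6·7 + 2
7 = 3·2 + 1
2 = 2·1 + 0
gcd(44, 51) = 1, so the inverse exists.
Bézout: 1 = 19·51 − 22·44.
So 44⁻¹ ≡ −22 ≡ 29 (mod 51).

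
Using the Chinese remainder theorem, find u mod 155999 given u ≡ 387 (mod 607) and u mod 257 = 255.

607⁻¹ mod 257: 607×152 ≡ 1 (mod 257), so 607⁻¹ ≡ 152.
u = 387 + 607×((255 − 387)×152 mod 257) = 387 + 607×239 = 145460.
Check: 145460 mod 607 = 387, 145460 mod 257 = 255. ✓

145460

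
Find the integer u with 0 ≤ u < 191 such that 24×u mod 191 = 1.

8

191 = 7·24 + 23
24 = 1·23 + 1
23 = 23·1 + 0
gcd(24, 191) = 1, so the inverse exists.
Bézout: 1 = −1·191 + 8·24.
So 24⁻¹ ≡ 8 (mod 191).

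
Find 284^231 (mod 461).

177

231 in binary is 11100111, i.e. 231 = 128 + 64 + 32 + 4 + 2 + 1.
284^1 ≡ 284 (mod 461)
284^2 ≡ 284^2 = 80656 ≡ 442 (mod 461)
284^4 ≡ 442^2 = 195364 ≡ 361 (mod 461)
284^8 ≡ 361^2 = 130321 ≡ 319 (mod 461)
284^16 ≡ 319^2 = 101761 ≡ 341 (mod 461)
284^32 ≡ 341^2 = 116281 ≡ 109 (mod 461)
284^64 ≡ 109^2 = 11881 ≡ 356 (mod 461)
284^128 ≡ 356^2 = 126736 ≡ 422 (mod 461)
284^231 = 284^128 * 284^64 * 284^32 * 284^4 * 284^2 * 284^1 ≡ 422 * 356 * 109 * 361 * 442 * 284 (mod 461).
Accumulate the product:
422 * 356 = 150232 ≡ 407
407 * 109 = 44363 ≡ 107
107 * 361 = 38627 ≡ 364
364 * 442 = 160888 ≡ 460
460 * 284 = 130640 ≡ 177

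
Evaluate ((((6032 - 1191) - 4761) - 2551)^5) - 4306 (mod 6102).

6032 - 1191 = 4841
4841 - 4761 = 80
80 - 2551 = -2471 ≡ 3631 (mod 6102)
(3631)^5 ≡ 4309 (mod 6102)
4309 - 4306 = 3

3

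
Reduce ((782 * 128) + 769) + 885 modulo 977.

782 * 128 = 100096 ≡ 442 (mod 977)
442 + 769 = 1211 ≡ 234 (mod 977)
234 + 885 = 1119 ≡ 142 (mod 977)

142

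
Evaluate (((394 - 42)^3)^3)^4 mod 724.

394 - 42 = 352
(352)^3 ≡ 448 (mod 724)
(448)^3 ≡ 384 (mod 724)
(384)^4 ≡ 404 (mod 724)

404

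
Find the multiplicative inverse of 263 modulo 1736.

1736 = 6*263 + 158
263 = 1*158 + 105
158 = 1*105 + 53
105 = 1*53 + 52
53 = 1*52 + 1
52 = 52*1 + 0
gcd(263, 1736) = 1, so the inverse exists.
Back-substitute for 1:
1 = 1*53 − 1*52
  = −1*105 + 2*53
  = 2*158 − 3*105
  = −3*263 + 5*158
  = 5*1736 − 33*263
So 263⁻¹ ≡ −33 ≡ 1703 (mod 1736).

1703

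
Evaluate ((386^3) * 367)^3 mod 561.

(386)^3 ≡ 419 (mod 561)
419 * 367 = 153773 ≡ 59 (mod 561)
(59)^3 ≡ 53 (mod 561)

53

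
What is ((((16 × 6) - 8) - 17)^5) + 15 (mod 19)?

6

16 × 6 = 96 ≡ 1 (mod 19)
1 - 8 = -7 ≡ 12 (mod 19)
12 - 17 = -5 ≡ 14 (mod 19)
(14)^5 ≡ 10 (mod 19)
10 + 15 = 25 ≡ 6 (mod 19)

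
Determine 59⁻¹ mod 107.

78

Apply the Euclidean algorithm and back-substitute:
107 = 1×59 + 48
59 = 1×48 + 11
48 = 4×11 + 4
11 = 2×4 + 3
4 = 1×3 + 1
3 = 3×1 + 0
gcd(59, 107) = 1, so the inverse exists.
Back-substitute for 1:
1 = 1×4 − 1×3
  = −1×11 + 3×4
  = 3×48 − 13×11
  = −13×59 + 16×48
  = 16×107 − 29×59
So 59⁻¹ ≡ −29 ≡ 78 (mod 107).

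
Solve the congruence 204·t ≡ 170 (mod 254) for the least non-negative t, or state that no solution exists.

gcd(204, 254) = 2, and 2 | 170, so solutions exist.
Divide through by 2: 102·t ≡ 85 (mod 127).
102⁻¹ ≡ 66 (mod 127).
t ≡ 66·85 ≡ 22 (mod 127).
The smallest non-negative solution is t = 22.

22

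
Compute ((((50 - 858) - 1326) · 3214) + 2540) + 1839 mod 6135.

50 - 858 = -808 ≡ 5327 (mod 6135)
5327 - 1326 = 4001
4001 · 3214 = 12859214 ≡ 254 (mod 6135)
254 + 2540 = 2794
2794 + 1839 = 4633

4633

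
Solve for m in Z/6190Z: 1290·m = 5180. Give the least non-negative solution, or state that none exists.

52

gcd(1290, 6190) = 10, and 10 | 5180, so solutions exist.
Divide through by 10: 129·m = 518 (mod 619).
129⁻¹ ≡ 24 (mod 619).
m ≡ 24·518 ≡ 52 (mod 619).
The smallest non-negative solution is m = 52.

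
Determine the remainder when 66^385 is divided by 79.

34

By square-and-multiply:
385 in binary is 110000001, i.e. 385 = 256 + 128 + 1.
66^1 ≡ 66 (mod 79)
66^2 ≡ 66^2 = 4356 ≡ 11 (mod 79)
66^4 ≡ 11^2 = 121 ≡ 42 (mod 79)
66^8 ≡ 42^2 = 1764 ≡ 26 (mod 79)
66^16 ≡ 26^2 = 676 ≡ 44 (mod 79)
66^32 ≡ 44^2 = 1936 ≡ 40 (mod 79)
66^64 ≡ 40^2 = 1600 ≡ 20 (mod 79)
66^128 ≡ 20^2 = 400 ≡ 5 (mod 79)
66^256 ≡ 5^2 = 25 (mod 79)
66^385 = 66^256 * 66^128 * 66^1 ≡ 25 * 5 * 66 (mod 79).
Accumulate the product:
25 * 5 = 125 ≡ 46
46 * 66 = 3036 ≡ 34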